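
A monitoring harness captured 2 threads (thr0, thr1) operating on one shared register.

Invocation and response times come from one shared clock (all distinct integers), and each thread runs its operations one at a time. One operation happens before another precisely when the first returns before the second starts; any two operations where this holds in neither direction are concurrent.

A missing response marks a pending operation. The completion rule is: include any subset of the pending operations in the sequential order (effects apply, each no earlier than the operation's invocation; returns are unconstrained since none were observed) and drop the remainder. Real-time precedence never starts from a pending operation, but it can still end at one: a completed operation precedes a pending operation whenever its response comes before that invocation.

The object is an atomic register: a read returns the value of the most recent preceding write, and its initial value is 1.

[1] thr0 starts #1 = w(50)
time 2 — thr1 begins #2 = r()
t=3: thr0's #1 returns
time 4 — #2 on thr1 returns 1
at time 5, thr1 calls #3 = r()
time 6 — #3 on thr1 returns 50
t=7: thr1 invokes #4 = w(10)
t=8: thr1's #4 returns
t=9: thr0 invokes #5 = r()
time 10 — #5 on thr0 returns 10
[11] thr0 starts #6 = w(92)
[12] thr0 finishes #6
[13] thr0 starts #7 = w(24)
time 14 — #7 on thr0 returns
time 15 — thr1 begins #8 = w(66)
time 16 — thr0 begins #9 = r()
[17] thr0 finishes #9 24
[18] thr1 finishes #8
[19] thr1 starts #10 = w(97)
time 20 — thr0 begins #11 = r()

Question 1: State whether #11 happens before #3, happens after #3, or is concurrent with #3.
Answer: after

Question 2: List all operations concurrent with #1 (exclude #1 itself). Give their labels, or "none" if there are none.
Answer: #2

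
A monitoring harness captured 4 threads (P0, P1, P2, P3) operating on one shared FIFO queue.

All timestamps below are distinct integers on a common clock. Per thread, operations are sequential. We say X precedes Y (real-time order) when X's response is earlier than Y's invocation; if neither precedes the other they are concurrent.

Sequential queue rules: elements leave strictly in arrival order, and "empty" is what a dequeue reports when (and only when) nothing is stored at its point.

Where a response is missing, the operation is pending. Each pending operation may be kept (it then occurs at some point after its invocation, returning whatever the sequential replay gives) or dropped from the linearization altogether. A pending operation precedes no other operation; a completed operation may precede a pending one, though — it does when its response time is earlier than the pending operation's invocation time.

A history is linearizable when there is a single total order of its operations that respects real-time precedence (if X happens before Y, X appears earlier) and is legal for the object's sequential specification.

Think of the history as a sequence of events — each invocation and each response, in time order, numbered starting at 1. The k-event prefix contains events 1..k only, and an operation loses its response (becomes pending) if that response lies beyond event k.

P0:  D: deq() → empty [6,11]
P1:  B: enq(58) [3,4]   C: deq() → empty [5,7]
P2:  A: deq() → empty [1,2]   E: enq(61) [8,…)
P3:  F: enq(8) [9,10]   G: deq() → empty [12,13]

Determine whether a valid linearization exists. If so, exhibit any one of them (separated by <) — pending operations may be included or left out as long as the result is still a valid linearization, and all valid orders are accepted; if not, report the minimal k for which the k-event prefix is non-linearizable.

through event 10 a valid linearization exists; event 11 (D responding at time 11) ends that
checked exhaustively: 3 real-time-consistent orders of 5 completed operations, zero legal FIFO queue replays
including or dropping the 1 pending operation (E) in any combination fails
e.g. A, B, C, D, F (pending dropped): illegal at step 3, since C deq() → empty cannot apply there
e.g. A, B, C, F, D (pending dropped): illegal at step 3, since C deq() → empty cannot apply there

not linearizable — minimal violating prefix: 11 events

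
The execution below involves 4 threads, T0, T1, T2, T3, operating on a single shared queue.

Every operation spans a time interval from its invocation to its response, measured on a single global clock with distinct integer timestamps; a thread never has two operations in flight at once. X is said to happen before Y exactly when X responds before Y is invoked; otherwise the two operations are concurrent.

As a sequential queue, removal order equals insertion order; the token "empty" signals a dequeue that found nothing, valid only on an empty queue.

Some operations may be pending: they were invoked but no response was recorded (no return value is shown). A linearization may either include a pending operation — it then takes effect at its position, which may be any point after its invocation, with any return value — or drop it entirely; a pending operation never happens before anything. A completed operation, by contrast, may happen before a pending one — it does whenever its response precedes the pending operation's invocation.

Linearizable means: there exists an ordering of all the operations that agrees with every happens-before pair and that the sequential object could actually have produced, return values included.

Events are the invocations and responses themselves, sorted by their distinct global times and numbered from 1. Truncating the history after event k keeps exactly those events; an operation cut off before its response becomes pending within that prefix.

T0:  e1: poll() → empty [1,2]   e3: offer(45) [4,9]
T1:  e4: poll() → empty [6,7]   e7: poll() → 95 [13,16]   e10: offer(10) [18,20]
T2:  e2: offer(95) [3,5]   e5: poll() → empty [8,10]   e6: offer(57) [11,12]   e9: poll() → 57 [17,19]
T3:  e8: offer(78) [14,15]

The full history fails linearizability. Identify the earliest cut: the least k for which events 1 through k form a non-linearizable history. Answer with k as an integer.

events 1..6 are still linearizable — one witness is e1, e2:
step 1: e1 poll() → empty — queue <>
step 2: e2 offer(95) — queue <95>
event 7 — e4's response, time 7 — after it, nothing linearizes
including or dropping the 1 pending operation (e3) in any combination fails
sample order e1, e2, e4 (pending dropped) stalls at step 3 — e4 poll() → empty has no legal effect

7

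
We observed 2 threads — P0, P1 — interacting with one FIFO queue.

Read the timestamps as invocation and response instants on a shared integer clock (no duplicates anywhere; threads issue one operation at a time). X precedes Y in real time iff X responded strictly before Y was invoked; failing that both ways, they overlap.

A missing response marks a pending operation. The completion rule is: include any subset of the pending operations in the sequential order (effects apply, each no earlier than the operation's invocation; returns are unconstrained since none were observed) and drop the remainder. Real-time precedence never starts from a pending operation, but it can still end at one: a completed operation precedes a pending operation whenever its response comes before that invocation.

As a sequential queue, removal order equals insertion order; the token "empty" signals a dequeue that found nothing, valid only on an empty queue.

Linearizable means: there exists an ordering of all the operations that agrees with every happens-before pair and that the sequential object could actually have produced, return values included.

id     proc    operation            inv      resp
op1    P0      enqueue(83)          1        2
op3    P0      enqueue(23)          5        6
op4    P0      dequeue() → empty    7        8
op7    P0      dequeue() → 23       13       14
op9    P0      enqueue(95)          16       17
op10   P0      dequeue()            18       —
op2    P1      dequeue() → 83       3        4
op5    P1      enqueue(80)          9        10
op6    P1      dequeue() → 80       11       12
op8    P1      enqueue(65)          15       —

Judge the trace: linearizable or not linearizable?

not linearizable

the violation lands at event 8, op4's response at time 8: events 1..7 linearize, events 1..8 do not
the completed operations (4 total) allow one real-time order; the FIFO queue replay rejects it
take op1, op2, op3, op4: step 4 already fails, because op4 dequeue() → empty cannot occur there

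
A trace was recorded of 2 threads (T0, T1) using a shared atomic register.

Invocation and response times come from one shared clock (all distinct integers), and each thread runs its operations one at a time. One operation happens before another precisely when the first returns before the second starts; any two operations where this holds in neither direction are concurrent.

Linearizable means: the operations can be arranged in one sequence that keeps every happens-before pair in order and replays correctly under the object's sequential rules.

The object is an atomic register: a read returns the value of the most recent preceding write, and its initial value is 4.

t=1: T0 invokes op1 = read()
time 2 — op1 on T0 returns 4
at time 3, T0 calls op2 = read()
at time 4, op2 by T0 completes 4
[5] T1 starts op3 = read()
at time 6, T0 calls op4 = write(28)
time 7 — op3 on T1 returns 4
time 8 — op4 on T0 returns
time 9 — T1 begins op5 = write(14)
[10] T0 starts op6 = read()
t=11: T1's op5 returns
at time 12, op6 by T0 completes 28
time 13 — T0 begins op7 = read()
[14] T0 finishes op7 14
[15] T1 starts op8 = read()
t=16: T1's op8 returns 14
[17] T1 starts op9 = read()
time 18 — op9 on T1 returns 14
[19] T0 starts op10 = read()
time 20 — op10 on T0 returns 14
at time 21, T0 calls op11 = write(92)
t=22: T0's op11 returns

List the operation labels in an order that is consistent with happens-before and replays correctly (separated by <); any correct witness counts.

op1 < op2 < op3 < op4 < op6 < op5 < op7 < op8 < op9 < op10 < op11

1. op1 read() → 4, leaving value 4
2. op2 read() → 4, leaving value 4
3. op3 read() → 4, leaving value 4
4. op4 write(28), leaving value 28
5. op6 read() → 28, leaving value 28
6. op5 write(14), leaving value 14
7. op7 read() → 14, leaving value 14
8. op8 read() → 14, leaving value 14
9. op9 read() → 14, leaving value 14
10. op10 read() → 14, leaving value 14
11. op11 write(92), leaving value 92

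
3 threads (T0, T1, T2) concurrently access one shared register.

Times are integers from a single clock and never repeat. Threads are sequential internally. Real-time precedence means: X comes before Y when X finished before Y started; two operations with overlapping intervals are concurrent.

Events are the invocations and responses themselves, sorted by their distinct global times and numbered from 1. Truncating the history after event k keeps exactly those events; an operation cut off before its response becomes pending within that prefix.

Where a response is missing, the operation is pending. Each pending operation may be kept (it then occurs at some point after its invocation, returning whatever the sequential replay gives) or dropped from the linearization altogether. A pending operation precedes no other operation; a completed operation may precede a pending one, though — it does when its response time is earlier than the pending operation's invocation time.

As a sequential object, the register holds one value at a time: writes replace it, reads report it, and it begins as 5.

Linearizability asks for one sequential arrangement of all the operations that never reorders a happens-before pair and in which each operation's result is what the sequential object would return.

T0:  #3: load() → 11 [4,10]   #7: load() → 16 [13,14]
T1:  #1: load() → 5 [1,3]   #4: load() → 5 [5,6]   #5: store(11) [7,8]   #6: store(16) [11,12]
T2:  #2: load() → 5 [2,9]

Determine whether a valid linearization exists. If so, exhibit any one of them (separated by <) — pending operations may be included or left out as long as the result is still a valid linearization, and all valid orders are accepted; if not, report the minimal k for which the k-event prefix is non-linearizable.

linearizable — witness: #1 < #2 < #4 < #5 < #3 < #6 < #7

after step 1 (#1 load() → 5): value 5
after step 2 (#2 load() → 5): value 5
after step 3 (#4 load() → 5): value 5
after step 4 (#5 store(11)): value 11
after step 5 (#3 load() → 11): value 11
after step 6 (#6 store(16)): value 16
after step 7 (#7 load() → 16): value 16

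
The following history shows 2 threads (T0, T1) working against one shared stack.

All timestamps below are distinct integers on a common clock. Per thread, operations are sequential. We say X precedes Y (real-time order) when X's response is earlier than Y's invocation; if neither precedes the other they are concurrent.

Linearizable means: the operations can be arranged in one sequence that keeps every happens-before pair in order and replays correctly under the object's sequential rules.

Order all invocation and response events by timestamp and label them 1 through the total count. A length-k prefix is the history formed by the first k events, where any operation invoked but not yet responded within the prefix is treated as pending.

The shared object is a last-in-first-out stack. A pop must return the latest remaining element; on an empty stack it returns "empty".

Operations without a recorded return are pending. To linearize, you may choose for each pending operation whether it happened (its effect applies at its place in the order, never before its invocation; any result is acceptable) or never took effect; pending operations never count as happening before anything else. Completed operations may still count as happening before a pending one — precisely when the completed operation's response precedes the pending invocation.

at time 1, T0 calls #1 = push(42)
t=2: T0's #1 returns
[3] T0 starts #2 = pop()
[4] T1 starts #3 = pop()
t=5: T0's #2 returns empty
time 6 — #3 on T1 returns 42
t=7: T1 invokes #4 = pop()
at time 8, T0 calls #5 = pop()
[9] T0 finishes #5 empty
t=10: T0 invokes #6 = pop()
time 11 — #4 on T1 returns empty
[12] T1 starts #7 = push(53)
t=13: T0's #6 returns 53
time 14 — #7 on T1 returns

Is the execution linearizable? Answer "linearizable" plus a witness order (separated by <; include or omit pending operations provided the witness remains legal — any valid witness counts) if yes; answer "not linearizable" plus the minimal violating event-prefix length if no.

linearizable — witness: #1 < #3 < #2 < #4 < #5 < #7 < #6

step 1: #1 push(42) — stack <42>
step 2: #3 pop() → 42 — stack <>
step 3: #2 pop() → empty — stack <>
step 4: #4 pop() → empty — stack <>
step 5: #5 pop() → empty — stack <>
step 6: #7 push(53) — stack <53>
step 7: #6 pop() → 53 — stack <>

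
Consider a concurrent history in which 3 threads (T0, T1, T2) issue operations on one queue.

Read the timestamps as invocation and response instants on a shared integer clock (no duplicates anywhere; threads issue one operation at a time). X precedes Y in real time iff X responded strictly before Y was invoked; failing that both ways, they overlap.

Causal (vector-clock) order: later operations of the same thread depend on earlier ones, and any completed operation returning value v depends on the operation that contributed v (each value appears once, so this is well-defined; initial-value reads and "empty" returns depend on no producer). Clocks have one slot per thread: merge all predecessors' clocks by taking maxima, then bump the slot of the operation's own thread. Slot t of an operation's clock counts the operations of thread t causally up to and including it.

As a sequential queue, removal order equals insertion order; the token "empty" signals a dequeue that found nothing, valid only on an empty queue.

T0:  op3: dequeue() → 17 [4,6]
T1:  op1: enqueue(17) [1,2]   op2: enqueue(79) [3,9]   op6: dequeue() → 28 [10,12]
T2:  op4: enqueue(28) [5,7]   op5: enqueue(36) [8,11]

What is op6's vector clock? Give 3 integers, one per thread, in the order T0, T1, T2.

no predecessors for op4 (invoked 5): T2 increments from zero → (0, 0, 1)
no predecessors for op1 (invoked 1): T1 increments from zero → (0, 1, 0)
op5 (invocation 8): componentwise max over VC(op4)=(0, 0, 1), +1 at T2, giving (0, 0, 2)
op2 (invocation 3): componentwise max over VC(op1)=(0, 1, 0), +1 at T1, giving (0, 2, 0)
op3 (invocation 4): componentwise max over VC(op1)=(0, 1, 0), +1 at T0, giving (1, 1, 0)
op6 (invocation 10): componentwise max over VC(op2)=(0, 2, 0), VC(op4)=(0, 0, 1), +1 at T1, giving (0, 3, 1)
target: VC(op6) = (0, 3, 1)

(0, 3, 1)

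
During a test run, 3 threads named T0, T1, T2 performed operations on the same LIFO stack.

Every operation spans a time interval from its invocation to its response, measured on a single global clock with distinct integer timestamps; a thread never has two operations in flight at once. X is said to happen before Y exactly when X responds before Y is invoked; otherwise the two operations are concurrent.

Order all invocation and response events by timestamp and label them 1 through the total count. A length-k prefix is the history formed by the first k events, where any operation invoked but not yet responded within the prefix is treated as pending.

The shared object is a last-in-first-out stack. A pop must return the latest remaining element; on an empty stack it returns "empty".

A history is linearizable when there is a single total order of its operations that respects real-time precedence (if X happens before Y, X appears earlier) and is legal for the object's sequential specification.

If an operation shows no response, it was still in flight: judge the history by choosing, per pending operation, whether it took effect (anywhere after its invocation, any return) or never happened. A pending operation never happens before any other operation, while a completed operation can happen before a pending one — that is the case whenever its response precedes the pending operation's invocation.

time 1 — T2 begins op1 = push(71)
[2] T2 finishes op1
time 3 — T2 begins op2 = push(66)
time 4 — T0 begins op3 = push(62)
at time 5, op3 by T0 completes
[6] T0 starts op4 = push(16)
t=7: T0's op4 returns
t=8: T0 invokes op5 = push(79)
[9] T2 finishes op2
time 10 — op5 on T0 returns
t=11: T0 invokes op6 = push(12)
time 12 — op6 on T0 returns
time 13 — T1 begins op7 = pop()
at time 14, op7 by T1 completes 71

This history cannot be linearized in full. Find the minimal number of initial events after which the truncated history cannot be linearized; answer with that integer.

a valid linearization of events 1..13 exists, for instance op1, op2, op3, op4, op5, op6:
after step 1 (op1 push(71)): stack <71>
after step 2 (op2 push(66)): stack <71,66>
after step 3 (op3 push(62)): stack <71,66,62>
after step 4 (op4 push(16)): stack <71,66,62,16>
after step 5 (op5 push(79)): stack <71,66,62,16,79>
after step 6 (op6 push(12)): stack <71,66,62,16,79,12>
adding event 14 (op7 responds at 14) leaves no legal real-time order
take op1, op2, op3, op4, op5, op6, op7: step 7 already fails, because op7 pop() → 71 cannot occur there
take op1, op3, op2, op4, op5, op6, op7: step 7 already fails, because op7 pop() → 71 cannot occur there

14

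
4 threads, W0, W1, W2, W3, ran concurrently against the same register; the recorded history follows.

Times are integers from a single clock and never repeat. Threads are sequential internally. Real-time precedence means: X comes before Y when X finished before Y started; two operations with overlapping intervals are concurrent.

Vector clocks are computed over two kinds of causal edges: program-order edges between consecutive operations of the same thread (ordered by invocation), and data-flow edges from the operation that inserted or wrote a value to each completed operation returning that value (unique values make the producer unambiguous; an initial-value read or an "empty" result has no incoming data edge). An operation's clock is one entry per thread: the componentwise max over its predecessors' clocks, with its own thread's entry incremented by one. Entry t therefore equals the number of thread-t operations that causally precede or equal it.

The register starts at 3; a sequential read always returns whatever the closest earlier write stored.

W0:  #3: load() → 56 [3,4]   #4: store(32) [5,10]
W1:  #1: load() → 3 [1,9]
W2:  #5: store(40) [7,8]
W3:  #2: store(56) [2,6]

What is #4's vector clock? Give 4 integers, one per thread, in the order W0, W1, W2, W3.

VC(#2, invoked at 2): no causal predecessors; +1 on W3 → (0, 0, 0, 1)
VC(#5, invoked at 7): no causal predecessors; +1 on W2 → (0, 0, 1, 0)
VC(#1, invoked at 1): no causal predecessors; +1 on W1 → (0, 1, 0, 0)
invoked at 3, #3 merges VC(#2)=(0, 0, 0, 1) and bumps W0's slot → (1, 0, 0, 1)
invoked at 5, #4 merges VC(#3)=(1, 0, 0, 1) and bumps W0's slot → (2, 0, 0, 1)
target: VC(#4) = (2, 0, 0, 1)

(2, 0, 0, 1)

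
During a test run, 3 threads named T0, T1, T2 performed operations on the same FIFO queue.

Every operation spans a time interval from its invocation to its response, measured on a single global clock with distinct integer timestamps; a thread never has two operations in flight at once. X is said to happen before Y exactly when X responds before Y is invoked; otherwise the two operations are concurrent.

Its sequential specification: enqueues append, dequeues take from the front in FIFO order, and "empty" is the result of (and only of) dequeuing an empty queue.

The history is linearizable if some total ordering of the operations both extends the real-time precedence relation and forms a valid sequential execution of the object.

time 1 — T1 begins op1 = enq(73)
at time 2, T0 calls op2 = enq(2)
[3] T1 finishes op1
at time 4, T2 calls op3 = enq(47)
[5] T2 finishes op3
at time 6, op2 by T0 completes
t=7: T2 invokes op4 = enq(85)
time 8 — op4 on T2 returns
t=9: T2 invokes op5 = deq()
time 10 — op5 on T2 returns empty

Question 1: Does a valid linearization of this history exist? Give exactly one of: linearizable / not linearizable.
already the first 10 events (up to op5's response at time 10) admit no linearization; the first 9 still do
no legal order exists: 3 real-time-consistent candidates over 5 completed FIFO queue operations, all rejected
take op1, op2, op3, op4, op5: step 5 already fails, because op5 deq() → empty cannot occur there
take op1, op3, op2, op4, op5: step 5 already fails, because op5 deq() → empty cannot occur there

not linearizable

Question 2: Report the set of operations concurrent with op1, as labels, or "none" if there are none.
concurrent with op1 ([1,3]): every op whose interval crosses 1..3
op2 [2,6]: concurrent
op3 [4,5]: after
op4 [7,8]: after
op5 [9,10]: after

op2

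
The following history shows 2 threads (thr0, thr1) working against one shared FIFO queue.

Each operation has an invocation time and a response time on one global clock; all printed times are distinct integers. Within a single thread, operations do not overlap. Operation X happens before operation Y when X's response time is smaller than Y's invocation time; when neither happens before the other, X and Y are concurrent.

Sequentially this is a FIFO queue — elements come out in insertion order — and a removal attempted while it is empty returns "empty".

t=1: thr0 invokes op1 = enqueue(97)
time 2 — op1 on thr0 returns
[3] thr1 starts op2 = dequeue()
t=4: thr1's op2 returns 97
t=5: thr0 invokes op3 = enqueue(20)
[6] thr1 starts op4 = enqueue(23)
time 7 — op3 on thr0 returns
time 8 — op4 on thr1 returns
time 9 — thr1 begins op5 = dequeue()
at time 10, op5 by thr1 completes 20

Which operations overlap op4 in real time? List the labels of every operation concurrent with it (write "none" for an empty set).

op3

op4 spans [6,8]: anything still running between times 6 and 8 counts as concurrent
op1 [1,2]: before
op2 [3,4]: before
op3 [5,7]: concurrent
op5 [9,10]: after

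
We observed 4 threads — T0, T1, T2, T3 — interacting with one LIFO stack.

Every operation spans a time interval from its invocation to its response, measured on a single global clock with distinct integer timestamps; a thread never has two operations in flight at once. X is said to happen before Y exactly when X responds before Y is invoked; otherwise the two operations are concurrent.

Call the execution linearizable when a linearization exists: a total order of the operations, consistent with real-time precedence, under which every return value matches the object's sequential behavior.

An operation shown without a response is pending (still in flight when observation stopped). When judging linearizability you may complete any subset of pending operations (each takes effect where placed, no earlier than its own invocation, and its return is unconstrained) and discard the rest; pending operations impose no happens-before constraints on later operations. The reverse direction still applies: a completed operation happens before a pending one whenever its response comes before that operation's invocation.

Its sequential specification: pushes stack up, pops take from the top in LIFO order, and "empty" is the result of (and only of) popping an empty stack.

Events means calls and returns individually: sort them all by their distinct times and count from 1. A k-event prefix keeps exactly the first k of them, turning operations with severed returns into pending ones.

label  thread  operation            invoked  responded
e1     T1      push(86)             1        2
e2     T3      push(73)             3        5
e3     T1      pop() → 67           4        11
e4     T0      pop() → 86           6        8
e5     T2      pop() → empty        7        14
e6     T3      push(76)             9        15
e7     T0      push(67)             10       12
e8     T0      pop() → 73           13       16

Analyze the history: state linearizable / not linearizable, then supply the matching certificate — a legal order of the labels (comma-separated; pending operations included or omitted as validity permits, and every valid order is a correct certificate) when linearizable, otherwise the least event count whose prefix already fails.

already the first 14 events (up to e5's response at time 14) admit no linearization; the first 13 still do
all 15 real-time-respecting orders fail — 6 completed LIFO stack operations, no legal replay
no escape via the 2 pending operations (e6, e8): every completion choice fails
for example e1, e2, e3, e4, e5, e7 (pending dropped) fails at step 3: e3 pop() → 67 is not legal there
for example e1, e2, e3, e4, e7, e5 (pending dropped) fails at step 3: e3 pop() → 67 is not legal there

not linearizable — minimal violating prefix: 14 events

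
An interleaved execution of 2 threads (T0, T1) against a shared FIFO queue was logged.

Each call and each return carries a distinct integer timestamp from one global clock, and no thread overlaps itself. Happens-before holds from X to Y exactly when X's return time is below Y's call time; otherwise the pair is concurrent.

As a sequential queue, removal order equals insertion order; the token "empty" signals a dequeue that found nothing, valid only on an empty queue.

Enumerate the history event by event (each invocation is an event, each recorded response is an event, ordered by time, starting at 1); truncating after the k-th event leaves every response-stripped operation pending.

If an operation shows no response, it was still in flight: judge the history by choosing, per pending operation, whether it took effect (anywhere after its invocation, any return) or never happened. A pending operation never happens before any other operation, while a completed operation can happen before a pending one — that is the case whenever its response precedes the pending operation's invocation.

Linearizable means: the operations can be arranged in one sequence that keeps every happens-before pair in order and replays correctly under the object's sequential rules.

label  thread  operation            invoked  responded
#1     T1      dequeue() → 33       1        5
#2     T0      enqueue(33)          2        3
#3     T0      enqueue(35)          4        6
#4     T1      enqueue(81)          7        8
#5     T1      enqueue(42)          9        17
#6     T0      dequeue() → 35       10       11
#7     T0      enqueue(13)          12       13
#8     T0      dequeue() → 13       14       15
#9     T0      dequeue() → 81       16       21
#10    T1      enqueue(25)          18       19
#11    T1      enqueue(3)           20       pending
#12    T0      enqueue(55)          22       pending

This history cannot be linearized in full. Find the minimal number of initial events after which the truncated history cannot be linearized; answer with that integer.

15

events 1..14 are linearizable, e.g. via #2, #1, #3, #4, #5, #6, #7:
after step 1 (#2 enqueue(33)): queue <33>
after step 2 (#1 dequeue() → 33): queue <>
after step 3 (#3 enqueue(35)): queue <35>
after step 4 (#4 enqueue(81)): queue <35,81>
after step 5 (#5 enqueue(42) (pending, included)): queue <35,81,42>
after step 6 (#6 dequeue() → 35): queue <81,42>
after step 7 (#7 enqueue(13)): queue <81,42,13>
include event 15 — #8 responding at 15 — and every candidate order breaks
every completion of the 1 pending operation (#5) was checked; none linearizes
sample order #1, #2, #3, #4, #6, #7, #8 (pending dropped) stalls at step 1 — #1 dequeue() → 33 has no legal effect
sample order #2, #1, #3, #4, #6, #7, #8 (pending dropped) stalls at step 7 — #8 dequeue() → 13 has no legal effect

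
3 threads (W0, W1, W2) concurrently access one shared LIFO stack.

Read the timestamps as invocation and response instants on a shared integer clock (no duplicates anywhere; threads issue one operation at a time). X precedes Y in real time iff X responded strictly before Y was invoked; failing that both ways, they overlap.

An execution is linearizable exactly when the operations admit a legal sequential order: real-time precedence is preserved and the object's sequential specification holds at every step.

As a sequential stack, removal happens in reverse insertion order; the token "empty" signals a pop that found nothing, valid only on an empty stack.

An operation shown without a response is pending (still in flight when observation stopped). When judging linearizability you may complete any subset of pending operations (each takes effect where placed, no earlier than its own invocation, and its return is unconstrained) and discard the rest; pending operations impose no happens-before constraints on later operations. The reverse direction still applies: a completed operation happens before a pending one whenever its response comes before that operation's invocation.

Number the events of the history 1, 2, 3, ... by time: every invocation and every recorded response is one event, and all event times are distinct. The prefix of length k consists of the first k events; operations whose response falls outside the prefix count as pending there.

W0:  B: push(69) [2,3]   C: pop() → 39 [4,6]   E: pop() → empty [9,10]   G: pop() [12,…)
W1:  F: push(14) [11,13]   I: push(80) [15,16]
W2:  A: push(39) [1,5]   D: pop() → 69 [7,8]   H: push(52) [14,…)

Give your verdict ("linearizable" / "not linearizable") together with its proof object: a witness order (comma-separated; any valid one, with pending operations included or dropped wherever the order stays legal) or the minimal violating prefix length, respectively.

after step 1 (B push(69)): stack <69>
after step 2 (A push(39)): stack <69,39>
after step 3 (C pop() → 39): stack <69>
after step 4 (D pop() → 69): stack <>
after step 5 (E pop() → empty): stack <>
after step 6 (F push(14)): stack <14>
after step 7 (G pop() (pending, included)): stack <>
after step 8 (H push(52) (pending, included)): stack <52>
after step 9 (I push(80)): stack <52,80>

linearizable — witness: B, A, C, D, E, F, G, H, I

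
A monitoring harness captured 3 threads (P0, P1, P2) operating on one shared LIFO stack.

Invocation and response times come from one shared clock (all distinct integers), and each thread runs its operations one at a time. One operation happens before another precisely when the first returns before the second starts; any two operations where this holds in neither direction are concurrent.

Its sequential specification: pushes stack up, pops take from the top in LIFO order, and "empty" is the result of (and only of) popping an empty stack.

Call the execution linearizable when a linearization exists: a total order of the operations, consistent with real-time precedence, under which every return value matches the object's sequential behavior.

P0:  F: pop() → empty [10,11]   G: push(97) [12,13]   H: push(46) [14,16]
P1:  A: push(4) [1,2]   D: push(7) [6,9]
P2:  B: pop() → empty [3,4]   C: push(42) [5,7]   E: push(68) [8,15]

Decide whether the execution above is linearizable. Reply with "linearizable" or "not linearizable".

through event 3 a valid linearization exists; event 4 (B responding at time 4) ends that
the completed operations (2 total) allow one real-time order; the LIFO stack replay rejects it
one such order, A, B, breaks at step 2 where B pop() → empty is illegal

not linearizable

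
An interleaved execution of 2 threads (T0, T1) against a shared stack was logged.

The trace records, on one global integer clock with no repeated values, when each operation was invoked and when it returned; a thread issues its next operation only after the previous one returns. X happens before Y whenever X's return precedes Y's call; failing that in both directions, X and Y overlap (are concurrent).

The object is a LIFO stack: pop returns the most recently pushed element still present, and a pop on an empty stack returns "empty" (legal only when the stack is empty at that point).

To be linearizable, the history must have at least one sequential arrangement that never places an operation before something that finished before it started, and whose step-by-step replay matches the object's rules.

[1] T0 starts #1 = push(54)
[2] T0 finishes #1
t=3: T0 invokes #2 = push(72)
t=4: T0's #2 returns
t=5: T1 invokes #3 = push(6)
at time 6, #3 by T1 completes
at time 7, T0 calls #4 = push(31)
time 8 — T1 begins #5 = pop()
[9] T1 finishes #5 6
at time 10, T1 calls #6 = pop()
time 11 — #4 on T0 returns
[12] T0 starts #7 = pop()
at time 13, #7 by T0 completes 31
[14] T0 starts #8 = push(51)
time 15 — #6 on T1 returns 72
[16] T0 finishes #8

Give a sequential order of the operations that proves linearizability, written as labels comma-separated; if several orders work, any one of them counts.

#1, #2, #3, #5, #4, #7, #6, #8

1. #1 push(54), leaving stack <54>
2. #2 push(72), leaving stack <54,72>
3. #3 push(6), leaving stack <54,72,6>
4. #5 pop() → 6, leaving stack <54,72>
5. #4 push(31), leaving stack <54,72,31>
6. #7 pop() → 31, leaving stack <54,72>
7. #6 pop() → 72, leaving stack <54>
8. #8 push(51), leaving stack <54,51>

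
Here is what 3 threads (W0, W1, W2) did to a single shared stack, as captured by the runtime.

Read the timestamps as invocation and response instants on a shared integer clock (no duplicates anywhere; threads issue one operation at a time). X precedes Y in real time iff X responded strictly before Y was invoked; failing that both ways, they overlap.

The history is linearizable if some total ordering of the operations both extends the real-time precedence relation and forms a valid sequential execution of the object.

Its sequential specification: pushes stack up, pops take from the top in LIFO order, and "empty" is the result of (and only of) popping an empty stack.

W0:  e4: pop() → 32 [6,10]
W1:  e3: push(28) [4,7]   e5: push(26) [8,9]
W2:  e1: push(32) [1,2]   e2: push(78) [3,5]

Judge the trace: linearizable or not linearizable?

not linearizable

the violation lands at event 10, e4's response at time 10: events 1..9 linearize, events 1..10 do not
the 5 completed operations admit 5 real-time orders; each fails the stack replay
one such order, e1, e2, e3, e4, e5, breaks at step 4 where e4 pop() → 32 is illegal
one such order, e1, e2, e3, e5, e4, breaks at step 5 where e4 pop() → 32 is illegal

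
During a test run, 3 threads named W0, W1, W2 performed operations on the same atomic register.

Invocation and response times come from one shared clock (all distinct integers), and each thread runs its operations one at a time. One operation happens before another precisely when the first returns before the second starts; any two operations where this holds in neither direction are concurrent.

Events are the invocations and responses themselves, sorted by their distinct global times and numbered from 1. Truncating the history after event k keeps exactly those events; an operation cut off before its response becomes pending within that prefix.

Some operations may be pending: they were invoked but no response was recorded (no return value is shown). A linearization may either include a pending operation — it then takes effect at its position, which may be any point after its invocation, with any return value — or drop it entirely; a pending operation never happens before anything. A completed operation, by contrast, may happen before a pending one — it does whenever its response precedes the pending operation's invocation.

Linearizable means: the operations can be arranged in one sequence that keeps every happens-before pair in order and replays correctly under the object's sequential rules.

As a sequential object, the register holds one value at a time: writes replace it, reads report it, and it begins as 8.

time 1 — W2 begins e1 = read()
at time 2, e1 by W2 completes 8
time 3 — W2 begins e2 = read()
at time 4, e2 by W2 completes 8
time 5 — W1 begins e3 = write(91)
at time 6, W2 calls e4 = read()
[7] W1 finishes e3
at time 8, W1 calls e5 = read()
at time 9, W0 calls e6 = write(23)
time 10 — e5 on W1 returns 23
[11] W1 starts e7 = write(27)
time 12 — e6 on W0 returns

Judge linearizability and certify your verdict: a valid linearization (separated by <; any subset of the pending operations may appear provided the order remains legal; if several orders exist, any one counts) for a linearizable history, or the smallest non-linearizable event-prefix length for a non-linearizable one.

1. e1 read() → 8, leaving value 8
2. e2 read() → 8, leaving value 8
3. e3 write(91), leaving value 91
4. e4 read() (pending, included), leaving value 91
5. e6 write(23), leaving value 23
6. e5 read() → 23, leaving value 23

linearizable — witness: e1 < e2 < e3 < e4 < e6 < e5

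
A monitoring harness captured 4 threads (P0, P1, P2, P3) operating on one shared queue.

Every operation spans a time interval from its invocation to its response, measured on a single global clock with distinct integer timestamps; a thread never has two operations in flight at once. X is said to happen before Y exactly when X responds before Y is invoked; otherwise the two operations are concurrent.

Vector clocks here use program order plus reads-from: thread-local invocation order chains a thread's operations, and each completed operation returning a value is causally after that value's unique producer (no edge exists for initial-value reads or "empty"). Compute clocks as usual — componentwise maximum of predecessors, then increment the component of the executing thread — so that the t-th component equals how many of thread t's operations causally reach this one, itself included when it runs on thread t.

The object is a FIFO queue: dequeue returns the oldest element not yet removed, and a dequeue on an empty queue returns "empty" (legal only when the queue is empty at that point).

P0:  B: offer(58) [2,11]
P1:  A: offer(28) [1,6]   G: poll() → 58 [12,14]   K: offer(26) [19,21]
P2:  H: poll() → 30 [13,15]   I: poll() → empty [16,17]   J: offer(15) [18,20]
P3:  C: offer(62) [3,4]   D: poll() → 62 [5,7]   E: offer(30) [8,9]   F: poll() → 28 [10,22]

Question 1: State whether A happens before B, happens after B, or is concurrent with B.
concurrent

A spans [1,6], B spans [2,11]
the intervals overlap in both directions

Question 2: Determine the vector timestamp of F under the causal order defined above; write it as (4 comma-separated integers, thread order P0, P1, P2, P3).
(0, 1, 0, 4)

C (invocation 3): nothing precedes it; P3's component alone gives (0, 0, 0, 1)
A (invocation 1): nothing precedes it; P1's component alone gives (0, 1, 0, 0)
B (invocation 2): nothing precedes it; P0's component alone gives (1, 0, 0, 0)
VC(D, invoked at 5): max of VC(C)=(0, 0, 0, 1), then +1 on thread P3 → (0, 0, 0, 2)
VC(E, invoked at 8): max of VC(D)=(0, 0, 0, 2), then +1 on thread P3 → (0, 0, 0, 3)
VC(G, invoked at 12): max of VC(A)=(0, 1, 0, 0), VC(B)=(1, 0, 0, 0), then +1 on thread P1 → (1, 2, 0, 0)
VC(H, invoked at 13): max of VC(E)=(0, 0, 0, 3), then +1 on thread P2 → (0, 0, 1, 3)
VC(K, invoked at 19): max of VC(G)=(1, 2, 0, 0), then +1 on thread P1 → (1, 3, 0, 0)
VC(I, invoked at 16): max of VC(H)=(0, 0, 1, 3), then +1 on thread P2 → (0, 0, 2, 3)
VC(F, invoked at 10): max of VC(A)=(0, 1, 0, 0), VC(E)=(0, 0, 0, 3), then +1 on thread P3 → (0, 1, 0, 4)
VC(J, invoked at 18): max of VC(I)=(0, 0, 2, 3), then +1 on thread P2 → (0, 0, 3, 3)
target: VC(F) = (0, 1, 0, 4)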